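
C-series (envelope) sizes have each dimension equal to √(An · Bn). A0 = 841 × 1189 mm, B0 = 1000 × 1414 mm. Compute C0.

917 × 1297 mm

Short side: √(841 · 1000) = √841000 ≈ 917.1 → 917 mm
Long side: √(1189 · 1414) = √1681246 ≈ 1296.6 → 1297 mm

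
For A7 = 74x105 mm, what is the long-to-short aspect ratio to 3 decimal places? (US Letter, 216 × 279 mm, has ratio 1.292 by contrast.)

1.419

105 / 74 = 1.419
ISO 216 targets √2 ≈ 1.414; the +0.005 deviation is from mm rounding.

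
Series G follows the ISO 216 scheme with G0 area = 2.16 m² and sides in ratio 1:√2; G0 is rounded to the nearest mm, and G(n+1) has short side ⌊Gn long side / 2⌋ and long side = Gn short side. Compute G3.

437 × 618 mm

Let G0's short side be w mm. w · w√2 = 2.16 m² = 2,160,000 mm², so w ≈ 1235.9 mm and w√2 ≈ 1747.8 mm → G0 = 1236 × 1748 mm.
G1: ⌊1748/2⌋ × 1236 = 874 × 1236 mm
G2: ⌊1236/2⌋ × 874 = 618 × 874 mm
G3: ⌊874/2⌋ × 618 = 437 × 618 mm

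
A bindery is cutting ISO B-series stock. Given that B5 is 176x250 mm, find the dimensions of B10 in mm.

B6: ⌊250/2⌋ × 176 = 125 × 176 mm
B7: ⌊176/2⌋ × 125 = 88 × 125 mm
B8: ⌊125/2⌋ × 88 = 62 × 88 mm
B9: ⌊88/2⌋ × 62 = 44 × 62 mm
B10: ⌊62/2⌋ × 44 = 31 × 44 mm

31 × 44 mm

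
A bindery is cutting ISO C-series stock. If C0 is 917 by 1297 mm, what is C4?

229 × 324 mm

C1: ⌊1297/2⌋ × 917 = 648 × 917 mm
C2: ⌊917/2⌋ × 648 = 458 × 648 mm
C3: ⌊648/2⌋ × 458 = 324 × 458 mm
C4: ⌊458/2⌋ × 324 = 229 × 324 mm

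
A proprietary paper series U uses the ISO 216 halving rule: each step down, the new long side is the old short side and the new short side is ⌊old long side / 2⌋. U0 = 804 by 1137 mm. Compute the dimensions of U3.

284 × 402 mm

U1: ⌊1137/2⌋ × 804 = 568 × 804 mm
U2: ⌊804/2⌋ × 568 = 402 × 568 mm
U3: ⌊568/2⌋ × 402 = 284 × 402 mm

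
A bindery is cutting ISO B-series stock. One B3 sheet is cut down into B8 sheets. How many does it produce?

32

Each ISO step halves the sheet: 1 × B3 → 2 × B4 → 4 × B5 → 8 × B6 → …
From B3 to B8 is 5 halving steps: 2^5 = 32.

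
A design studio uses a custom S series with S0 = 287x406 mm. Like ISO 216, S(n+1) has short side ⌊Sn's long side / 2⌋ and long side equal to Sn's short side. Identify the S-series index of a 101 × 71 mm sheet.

S4

S0: 287 × 406 mm
S1: 203 × 287 mm
S2: 143 × 203 mm
S3: 101 × 143 mm
S4: 71 × 101 mm
S5: 50 × 71 mm
→ matches S4.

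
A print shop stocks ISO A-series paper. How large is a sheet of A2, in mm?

A0 = 841 × 1189 mm (A0 has area 1 m², aspect 1:√2).
A1: ⌊1189/2⌋ × 841 = 594 × 841 mm
A2: ⌊841/2⌋ × 594 = 420 × 594 mm

420 × 594 mm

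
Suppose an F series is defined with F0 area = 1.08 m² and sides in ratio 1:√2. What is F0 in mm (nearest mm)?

Let the short side be w mm. Then w · w√2 = 1.08 m² = 1,080,000 mm².
w² = 1,080,000/√2, so w ≈ 873.9 mm; long side = w√2 ≈ 1235.9 mm.

874 × 1236 mm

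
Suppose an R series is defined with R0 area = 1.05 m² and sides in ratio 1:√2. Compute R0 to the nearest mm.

862 × 1219 mm

Let the short side be w mm. Then w · w√2 = 1.05 m² = 1,050,000 mm².
w² = 1,050,000/√2, so w ≈ 861.7 mm; long side = w√2 ≈ 1218.6 mm.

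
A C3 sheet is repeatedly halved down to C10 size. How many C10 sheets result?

C3 = 324 × 458 mm; C10 = 28 × 40 mm.
Each halving step doubles the count; 7 steps from C3 to C10.
2^7 = 128.

128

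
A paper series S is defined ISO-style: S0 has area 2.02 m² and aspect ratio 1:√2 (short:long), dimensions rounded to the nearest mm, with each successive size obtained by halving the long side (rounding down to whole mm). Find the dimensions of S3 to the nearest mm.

422 × 597 mm

Let S0's short side be w mm. w · w√2 = 2.02 m² = 2,020,000 mm², so w ≈ 1195.1 mm and w√2 ≈ 1690.2 mm → S0 = 1195 × 1690 mm.
S1: ⌊1690/2⌋ × 1195 = 845 × 1195 mm
S2: ⌊1195/2⌋ × 845 = 597 × 845 mm
S3: ⌊845/2⌋ × 597 = 422 × 597 mm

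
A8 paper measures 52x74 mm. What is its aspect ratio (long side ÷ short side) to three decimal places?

1.423

74 / 52 = 1.423
ISO 216 targets √2 ≈ 1.414; the +0.009 deviation is from mm rounding.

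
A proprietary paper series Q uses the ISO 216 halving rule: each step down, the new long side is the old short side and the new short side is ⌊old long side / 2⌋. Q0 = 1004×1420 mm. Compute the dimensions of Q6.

Q1: ⌊1420/2⌋ × 1004 = 710 × 1004 mm
Q2: ⌊1004/2⌋ × 710 = 502 × 710 mm
Q3: ⌊710/2⌋ × 502 = 355 × 502 mm
Q4: ⌊502/2⌋ × 355 = 251 × 355 mm
Q5: ⌊355/2⌋ × 251 = 177 × 251 mm
Q6: ⌊251/2⌋ × 177 = 125 × 177 mm

125 × 177 mm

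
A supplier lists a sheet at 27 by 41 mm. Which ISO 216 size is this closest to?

Aspect ratio 41/27 ≈ 1.519 (ISO target is √2 ≈ 1.414).
In the C-series (envelope sizes, between A and B): C10 = 28 × 40 mm.
Off by 2 mm total — nearest standard size.

C10 (28 × 40 mm)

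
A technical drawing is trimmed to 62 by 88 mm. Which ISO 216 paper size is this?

B8 (62 × 88 mm)

Aspect ratio 88/62 ≈ 1.419 — close to the ISO √2 ≈ 1.414.
In the B-series (B0 = 1000 × 1414 mm): B8 = 62 × 88 mm.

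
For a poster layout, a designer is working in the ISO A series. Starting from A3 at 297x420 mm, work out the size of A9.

A4: ⌊420/2⌋ × 297 = 210 × 297 mm
A5: ⌊297/2⌋ × 210 = 148 × 210 mm
A6: ⌊210/2⌋ × 148 = 105 × 148 mm
A7: ⌊148/2⌋ × 105 = 74 × 105 mm
A8: ⌊105/2⌋ × 74 = 52 × 74 mm
A9: ⌊74/2⌋ × 52 = 37 × 52 mm

37 × 52 mm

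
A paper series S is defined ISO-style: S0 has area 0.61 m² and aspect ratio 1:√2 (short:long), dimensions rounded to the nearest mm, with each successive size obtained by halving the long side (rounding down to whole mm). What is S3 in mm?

232 × 328 mm

Let S0's short side be w mm. w · w√2 = 0.61 m² = 610,000 mm², so w ≈ 656.8 mm and w√2 ≈ 928.8 mm → S0 = 657 × 929 mm.
S1: ⌊929/2⌋ × 657 = 464 × 657 mm
S2: ⌊657/2⌋ × 464 = 328 × 464 mm
S3: ⌊464/2⌋ × 328 = 232 × 328 mm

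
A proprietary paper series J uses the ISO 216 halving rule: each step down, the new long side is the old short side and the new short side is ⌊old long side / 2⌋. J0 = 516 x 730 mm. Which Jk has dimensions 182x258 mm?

J0: 516 × 730 mm
J1: 365 × 516 mm
J2: 258 × 365 mm
J3: 182 × 258 mm
J4: 129 × 182 mm
→ matches J3.

J3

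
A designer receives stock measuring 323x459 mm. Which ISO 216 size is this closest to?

Aspect ratio 459/323 ≈ 1.421 — close to the ISO √2 ≈ 1.414.
In the C-series (envelope sizes, between A and B): C3 = 324 × 458 mm.
Off by 2 mm total — nearest standard size.

C3 (324 × 458 mm)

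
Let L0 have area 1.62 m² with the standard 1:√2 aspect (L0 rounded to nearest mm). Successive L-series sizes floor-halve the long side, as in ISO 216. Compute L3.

Let L0's short side be w mm. w · w√2 = 1.62 m² = 1,620,000 mm², so w ≈ 1070.3 mm and w√2 ≈ 1513.6 mm → L0 = 1070 × 1514 mm.
L1: ⌊1514/2⌋ × 1070 = 757 × 1070 mm
L2: ⌊1070/2⌋ × 757 = 535 × 757 mm
L3: ⌊757/2⌋ × 535 = 378 × 535 mm

378 × 535 mm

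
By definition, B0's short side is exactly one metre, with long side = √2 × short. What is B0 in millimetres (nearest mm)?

Short side = 1000 mm; long side = 1000√2 ≈ 1414.2 mm.

1000 × 1414 mm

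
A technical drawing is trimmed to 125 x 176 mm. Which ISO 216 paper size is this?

B6 (125 × 176 mm)

Aspect ratio 176/125 ≈ 1.408 — close to the ISO √2 ≈ 1.414.
In the B-series (B0 = 1000 × 1414 mm): B6 = 125 × 176 mm.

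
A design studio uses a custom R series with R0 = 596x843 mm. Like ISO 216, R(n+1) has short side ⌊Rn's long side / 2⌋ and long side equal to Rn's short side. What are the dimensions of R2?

298 × 421 mm

R1: ⌊843/2⌋ × 596 = 421 × 596 mm
R2: ⌊596/2⌋ × 421 = 298 × 421 mm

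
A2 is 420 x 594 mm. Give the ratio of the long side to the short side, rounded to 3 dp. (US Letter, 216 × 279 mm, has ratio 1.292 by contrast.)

1.414

594 / 420 = 1.414
Matches √2 ≈ 1.414 — the ISO 216 defining ratio.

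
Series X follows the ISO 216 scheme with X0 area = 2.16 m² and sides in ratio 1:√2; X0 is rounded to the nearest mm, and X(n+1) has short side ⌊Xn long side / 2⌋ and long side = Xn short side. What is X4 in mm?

309 × 437 mm

Let X0's short side be w mm. w · w√2 = 2.16 m² = 2,160,000 mm², so w ≈ 1235.9 mm and w√2 ≈ 1747.8 mm → X0 = 1236 × 1748 mm.
X1: ⌊1748/2⌋ × 1236 = 874 × 1236 mm
X2: ⌊1236/2⌋ × 874 = 618 × 874 mm
X3: ⌊874/2⌋ × 618 = 437 × 618 mm
X4: ⌊618/2⌋ × 437 = 309 × 437 mm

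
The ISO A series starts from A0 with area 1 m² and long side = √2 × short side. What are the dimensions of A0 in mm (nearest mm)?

Let the short side be w mm. Then the long side is w√2 and w · w√2 = 10⁶ mm².
w² = 10⁶/√2, so w = 1000 / 2^(1/4) ≈ 840.9 mm; long side = 1000 · 2^(1/4) ≈ 1189.2 mm.

841 × 1189 mm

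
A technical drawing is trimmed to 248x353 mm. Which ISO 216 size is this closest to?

B4 (250 × 353 mm)

Aspect ratio 353/248 ≈ 1.423 — close to the ISO √2 ≈ 1.414.
In the B-series (B0 = 1000 × 1414 mm): B4 = 250 × 353 mm.
Off by 2 mm total — nearest standard size.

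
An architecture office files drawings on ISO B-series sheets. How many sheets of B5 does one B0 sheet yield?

Each ISO step halves the sheet: 1 × B0 → 2 × B1 → 4 × B2 → 8 × B3 → …
From B0 to B5 is 5 halving steps: 2^5 = 32.

32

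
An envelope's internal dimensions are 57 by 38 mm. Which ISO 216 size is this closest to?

C9 (40 × 57 mm)

Aspect ratio 57/38 ≈ 1.500 (ISO target is √2 ≈ 1.414).
In the C-series (envelope sizes, between A and B): C9 = 40 × 57 mm.
Off by 2 mm total — nearest standard size.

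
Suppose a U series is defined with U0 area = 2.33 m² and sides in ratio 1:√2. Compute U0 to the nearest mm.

1284 × 1815 mm

Let the short side be w mm. Then w · w√2 = 2.33 m² = 2,330,000 mm².
w² = 2,330,000/√2, so w ≈ 1283.6 mm; long side = w√2 ≈ 1815.2 mm.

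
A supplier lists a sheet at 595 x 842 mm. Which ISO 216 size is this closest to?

A1 (594 × 841 mm)

Aspect ratio 842/595 ≈ 1.415 — close to the ISO √2 ≈ 1.414.
In the A-series (A0 area = 1 m²): A1 = 594 × 841 mm.
Off by 2 mm total — nearest standard size.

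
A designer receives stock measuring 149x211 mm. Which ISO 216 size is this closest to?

Aspect ratio 211/149 ≈ 1.416 — close to the ISO √2 ≈ 1.414.
In the A-series (A0 area = 1 m²): A5 = 148 × 210 mm.
Off by 2 mm total — nearest standard size.

A5 (148 × 210 mm)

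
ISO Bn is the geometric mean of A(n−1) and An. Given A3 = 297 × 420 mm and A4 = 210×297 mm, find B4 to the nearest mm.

Short side: √(297 · 210) = √62370 ≈ 249.7 → 250 mm
Long side: √(420 · 297) = √124740 ≈ 353.2 → 353 mm

250 × 353 mm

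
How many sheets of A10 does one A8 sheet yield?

4

A8 = 52 × 74 mm; A10 = 26 × 37 mm.
Each halving step doubles the count; 2 steps from A8 to A10.
2^2 = 4.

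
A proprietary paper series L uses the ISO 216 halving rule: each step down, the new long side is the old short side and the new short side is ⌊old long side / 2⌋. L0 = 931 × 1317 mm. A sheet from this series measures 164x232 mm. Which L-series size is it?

L0: 931 × 1317 mm
L1: 658 × 931 mm
L2: 465 × 658 mm
L3: 329 × 465 mm
L4: 232 × 329 mm
L5: 164 × 232 mm
L6: 116 × 164 mm
→ matches L5.

L5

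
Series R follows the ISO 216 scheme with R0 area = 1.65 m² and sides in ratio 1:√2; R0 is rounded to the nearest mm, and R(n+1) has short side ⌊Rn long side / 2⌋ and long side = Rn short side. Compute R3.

Let R0's short side be w mm. w · w√2 = 1.65 m² = 1,650,000 mm², so w ≈ 1080.2 mm and w√2 ≈ 1527.6 mm → R0 = 1080 × 1528 mm.
R1: ⌊1528/2⌋ × 1080 = 764 × 1080 mm
R2: ⌊1080/2⌋ × 764 = 540 × 764 mm
R3: ⌊764/2⌋ × 540 = 382 × 540 mm

382 × 540 mm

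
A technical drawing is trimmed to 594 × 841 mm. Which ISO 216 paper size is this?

Aspect ratio 841/594 ≈ 1.416 — close to the ISO √2 ≈ 1.414.
In the A-series (A0 area = 1 m²): A1 = 594 × 841 mm.

A1 (594 × 841 mm)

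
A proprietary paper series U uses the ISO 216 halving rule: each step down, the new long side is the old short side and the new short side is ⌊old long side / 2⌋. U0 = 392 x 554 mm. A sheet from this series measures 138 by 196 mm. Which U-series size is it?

U0: 392 × 554 mm
U1: 277 × 392 mm
U2: 196 × 277 mm
U3: 138 × 196 mm
U4: 98 × 138 mm
→ matches U3.

U3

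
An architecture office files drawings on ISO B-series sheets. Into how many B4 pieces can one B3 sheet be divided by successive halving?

2

Each ISO step halves the sheet: 1 × B3 → 2 × B4
From B3 to B4 is 1 halving step: 2^1 = 2.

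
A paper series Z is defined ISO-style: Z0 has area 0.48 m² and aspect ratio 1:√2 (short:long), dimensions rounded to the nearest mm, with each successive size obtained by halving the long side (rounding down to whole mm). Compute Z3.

Let Z0's short side be w mm. w · w√2 = 0.48 m² = 480,000 mm², so w ≈ 582.6 mm and w√2 ≈ 823.9 mm → Z0 = 583 × 824 mm.
Z1: ⌊824/2⌋ × 583 = 412 × 583 mm
Z2: ⌊583/2⌋ × 412 = 291 × 412 mm
Z3: ⌊412/2⌋ × 291 = 206 × 291 mm

206 × 291 mm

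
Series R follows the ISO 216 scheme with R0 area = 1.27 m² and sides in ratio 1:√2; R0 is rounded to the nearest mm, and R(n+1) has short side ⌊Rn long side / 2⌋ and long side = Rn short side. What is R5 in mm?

167 × 237 mm

Let R0's short side be w mm. w · w√2 = 1.27 m² = 1,270,000 mm², so w ≈ 947.6 mm and w√2 ≈ 1340.2 mm → R0 = 948 × 1340 mm.
R1: ⌊1340/2⌋ × 948 = 670 × 948 mm
R2: ⌊948/2⌋ × 670 = 474 × 670 mm
R3: ⌊670/2⌋ × 474 = 335 × 474 mm
R4: ⌊474/2⌋ × 335 = 237 × 335 mm
R5: ⌊335/2⌋ × 237 = 167 × 237 mm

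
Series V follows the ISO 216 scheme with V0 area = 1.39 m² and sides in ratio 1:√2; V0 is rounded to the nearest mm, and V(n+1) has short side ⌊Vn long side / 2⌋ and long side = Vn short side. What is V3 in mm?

Let V0's short side be w mm. w · w√2 = 1.39 m² = 1,390,000 mm², so w ≈ 991.4 mm and w√2 ≈ 1402.1 mm → V0 = 991 × 1402 mm.
V1: ⌊1402/2⌋ × 991 = 701 × 991 mm
V2: ⌊991/2⌋ × 701 = 495 × 701 mm
V3: ⌊701/2⌋ × 495 = 350 × 495 mm

350 × 495 mm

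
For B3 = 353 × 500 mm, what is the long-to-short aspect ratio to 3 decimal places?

500 / 353 = 1.416
ISO 216 targets √2 ≈ 1.414; the +0.002 deviation is from mm rounding.

1.416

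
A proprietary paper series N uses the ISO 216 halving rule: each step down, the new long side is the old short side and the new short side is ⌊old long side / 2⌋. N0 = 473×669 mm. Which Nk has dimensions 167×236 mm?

N3

N0: 473 × 669 mm
N1: 334 × 473 mm
N2: 236 × 334 mm
N3: 167 × 236 mm
N4: 118 × 167 mm
→ matches N3.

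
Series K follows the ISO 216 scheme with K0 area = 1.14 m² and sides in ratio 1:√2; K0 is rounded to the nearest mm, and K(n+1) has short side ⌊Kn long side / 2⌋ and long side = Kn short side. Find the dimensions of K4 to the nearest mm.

Let K0's short side be w mm. w · w√2 = 1.14 m² = 1,140,000 mm², so w ≈ 897.8 mm and w√2 ≈ 1269.7 mm → K0 = 898 × 1270 mm.
K1: ⌊1270/2⌋ × 898 = 635 × 898 mm
K2: ⌊898/2⌋ × 635 = 449 × 635 mm
K3: ⌊635/2⌋ × 449 = 317 × 449 mm
K4: ⌊449/2⌋ × 317 = 224 × 317 mm

224 × 317 mm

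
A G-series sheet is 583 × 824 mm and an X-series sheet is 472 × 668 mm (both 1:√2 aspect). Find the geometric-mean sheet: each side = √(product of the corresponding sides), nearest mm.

525 × 742 mm

Short side: √(583 · 472) = √275176 ≈ 524.6 → 525 mm
Long side: √(824 · 668) = √550432 ≈ 741.9 → 742 mm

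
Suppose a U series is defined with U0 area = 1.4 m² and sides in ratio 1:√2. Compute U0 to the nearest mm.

Let the short side be w mm. Then w · w√2 = 1.4 m² = 1,400,000 mm².
w² = 1,400,000/√2, so w ≈ 995.0 mm; long side = w√2 ≈ 1407.1 mm.

995 × 1407 mm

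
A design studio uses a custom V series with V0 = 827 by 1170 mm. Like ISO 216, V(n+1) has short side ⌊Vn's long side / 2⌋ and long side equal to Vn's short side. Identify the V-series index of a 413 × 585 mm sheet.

V0: 827 × 1170 mm
V1: 585 × 827 mm
V2: 413 × 585 mm
V3: 292 × 413 mm
→ matches V2.

V2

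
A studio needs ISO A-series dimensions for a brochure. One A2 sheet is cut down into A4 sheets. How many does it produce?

4

Each ISO step halves the sheet: 1 × A2 → 2 × A3 → 4 × A4
From A2 to A4 is 2 halving steps: 2^2 = 4.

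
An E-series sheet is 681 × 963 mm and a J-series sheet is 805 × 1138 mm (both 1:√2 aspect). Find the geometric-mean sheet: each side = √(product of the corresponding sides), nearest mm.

740 × 1047 mm

Short side: √(681 · 805) = √548205 ≈ 740.4 → 740 mm
Long side: √(963 · 1138) = √1095894 ≈ 1046.8 → 1047 mm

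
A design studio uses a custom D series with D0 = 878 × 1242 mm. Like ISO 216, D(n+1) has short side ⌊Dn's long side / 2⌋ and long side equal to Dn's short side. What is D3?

310 × 439 mm

D1: ⌊1242/2⌋ × 878 = 621 × 878 mm
D2: ⌊878/2⌋ × 621 = 439 × 621 mm
D3: ⌊621/2⌋ × 439 = 310 × 439 mm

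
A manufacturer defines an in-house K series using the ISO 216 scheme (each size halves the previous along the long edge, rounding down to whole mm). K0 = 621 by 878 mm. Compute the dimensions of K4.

155 × 219 mm

K1: ⌊878/2⌋ × 621 = 439 × 621 mm
K2: ⌊621/2⌋ × 439 = 310 × 439 mm
K3: ⌊439/2⌋ × 310 = 219 × 310 mm
K4: ⌊310/2⌋ × 219 = 155 × 219 mm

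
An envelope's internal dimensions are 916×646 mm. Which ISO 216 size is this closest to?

C1 (648 × 917 mm)

Aspect ratio 916/646 ≈ 1.418 — close to the ISO √2 ≈ 1.414.
In the C-series (envelope sizes, between A and B): C1 = 648 × 917 mm.
Off by 3 mm total — nearest standard size.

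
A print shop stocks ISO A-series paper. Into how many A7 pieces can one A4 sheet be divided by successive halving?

8

Each ISO step halves the sheet: 1 × A4 → 2 × A5 → 4 × A6 → 8 × A7
From A4 to A7 is 3 halving steps: 2^3 = 8.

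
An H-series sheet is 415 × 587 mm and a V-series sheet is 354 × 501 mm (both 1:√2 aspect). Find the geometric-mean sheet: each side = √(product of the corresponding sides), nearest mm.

383 × 542 mm

Short side: √(415 · 354) = √146910 ≈ 383.3 → 383 mm
Long side: √(587 · 501) = √294087 ≈ 542.3 → 542 mm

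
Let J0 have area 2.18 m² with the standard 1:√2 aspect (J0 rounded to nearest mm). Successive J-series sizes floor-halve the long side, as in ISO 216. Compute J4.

Let J0's short side be w mm. w · w√2 = 2.18 m² = 2,180,000 mm², so w ≈ 1241.6 mm and w√2 ≈ 1755.8 mm → J0 = 1242 × 1756 mm.
J1: ⌊1756/2⌋ × 1242 = 878 × 1242 mm
J2: ⌊1242/2⌋ × 878 = 621 × 878 mm
J3: ⌊878/2⌋ × 621 = 439 × 621 mm
J4: ⌊621/2⌋ × 439 = 310 × 439 mm

310 × 439 mm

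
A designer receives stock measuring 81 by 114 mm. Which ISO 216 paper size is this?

C7 (81 × 114 mm)

Aspect ratio 114/81 ≈ 1.407 — close to the ISO √2 ≈ 1.414.
In the C-series (envelope sizes, between A and B): C7 = 81 × 114 mm.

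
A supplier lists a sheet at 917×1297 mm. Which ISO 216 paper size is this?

C0 (917 × 1297 mm)

Aspect ratio 1297/917 ≈ 1.414 — close to the ISO √2 ≈ 1.414.
In the C-series (envelope sizes, between A and B): C0 = 917 × 1297 mm.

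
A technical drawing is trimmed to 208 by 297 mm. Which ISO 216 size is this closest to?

A4 (210 × 297 mm)

Aspect ratio 297/208 ≈ 1.428 — close to the ISO √2 ≈ 1.414.
In the A-series (A0 area = 1 m²): A4 = 210 × 297 mm.
Off by 2 mm total — nearest standard size.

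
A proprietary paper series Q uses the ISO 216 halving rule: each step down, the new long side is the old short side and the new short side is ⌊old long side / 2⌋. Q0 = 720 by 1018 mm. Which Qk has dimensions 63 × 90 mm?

Q0: 720 × 1018 mm
Q1: 509 × 720 mm
Q2: 360 × 509 mm
Q3: 254 × 360 mm
Q4: 180 × 254 mm
Q5: 127 × 180 mm
Q6: 90 × 127 mm
Q7: 63 × 90 mm
Q8: 45 × 63 mm
→ matches Q7.

Q7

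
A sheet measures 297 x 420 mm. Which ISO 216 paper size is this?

Aspect ratio 420/297 ≈ 1.414 — close to the ISO √2 ≈ 1.414.
In the A-series (A0 area = 1 m²): A3 = 297 × 420 mm.

A3 (297 × 420 mm)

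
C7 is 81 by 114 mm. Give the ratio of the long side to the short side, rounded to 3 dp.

1.407

114 / 81 = 1.407
ISO 216 targets √2 ≈ 1.414; the -0.007 deviation is from mm rounding.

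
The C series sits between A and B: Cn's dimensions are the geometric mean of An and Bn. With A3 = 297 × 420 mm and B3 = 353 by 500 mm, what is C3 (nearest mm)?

324 × 458 mm

Short side: √(297 · 353) = √104841 ≈ 323.8 → 324 mm
Long side: √(420 · 500) = √210000 ≈ 458.3 → 458 mm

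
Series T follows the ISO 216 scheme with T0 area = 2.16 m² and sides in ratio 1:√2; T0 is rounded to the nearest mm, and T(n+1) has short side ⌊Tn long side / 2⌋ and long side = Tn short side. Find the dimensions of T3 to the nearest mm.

Let T0's short side be w mm. w · w√2 = 2.16 m² = 2,160,000 mm², so w ≈ 1235.9 mm and w√2 ≈ 1747.8 mm → T0 = 1236 × 1748 mm.
T1: ⌊1748/2⌋ × 1236 = 874 × 1236 mm
T2: ⌊1236/2⌋ × 874 = 618 × 874 mm
T3: ⌊874/2⌋ × 618 = 437 × 618 mm

437 × 618 mm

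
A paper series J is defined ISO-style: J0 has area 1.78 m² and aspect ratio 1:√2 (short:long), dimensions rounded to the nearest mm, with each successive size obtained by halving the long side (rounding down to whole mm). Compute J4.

Let J0's short side be w mm. w · w√2 = 1.78 m² = 1,780,000 mm², so w ≈ 1121.9 mm and w√2 ≈ 1586.6 mm → J0 = 1122 × 1587 mm.
J1: ⌊1587/2⌋ × 1122 = 793 × 1122 mm
J2: ⌊1122/2⌋ × 793 = 561 × 793 mm
J3: ⌊793/2⌋ × 561 = 396 × 561 mm
J4: ⌊561/2⌋ × 396 = 280 × 396 mm

280 × 396 mm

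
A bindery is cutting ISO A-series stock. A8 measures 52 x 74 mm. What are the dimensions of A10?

A9: ⌊74/2⌋ × 52 = 37 × 52 mm
A10: ⌊52/2⌋ × 37 = 26 × 37 mm

26 × 37 mm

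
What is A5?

A0 = 841 × 1189 mm (A0 has area 1 m², aspect 1:√2).
A1: ⌊1189/2⌋ × 841 = 594 × 841 mm
A2: ⌊841/2⌋ × 594 = 420 × 594 mm
A3: ⌊594/2⌋ × 420 = 297 × 420 mm
A4: ⌊420/2⌋ × 297 = 210 × 297 mm
A5: ⌊297/2⌋ × 210 = 148 × 210 mm

148 × 210 mm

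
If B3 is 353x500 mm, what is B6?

125 × 176 mm

B4: ⌊500/2⌋ × 353 = 250 × 353 mm
B5: ⌊353/2⌋ × 250 = 176 × 250 mm
B6: ⌊250/2⌋ × 176 = 125 × 176 mm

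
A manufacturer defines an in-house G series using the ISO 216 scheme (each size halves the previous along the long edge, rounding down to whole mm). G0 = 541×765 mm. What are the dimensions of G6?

67 × 95 mm

G1: ⌊765/2⌋ × 541 = 382 × 541 mm
G2: ⌊541/2⌋ × 382 = 270 × 382 mm
G3: ⌊382/2⌋ × 270 = 191 × 270 mm
G4: ⌊270/2⌋ × 191 = 135 × 191 mm
G5: ⌊191/2⌋ × 135 = 95 × 135 mm
G6: ⌊135/2⌋ × 95 = 67 × 95 mm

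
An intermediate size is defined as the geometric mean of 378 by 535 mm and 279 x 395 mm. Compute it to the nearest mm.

325 × 460 mm

Short side: √(378 · 279) = √105462 ≈ 324.7 → 325 mm
Long side: √(535 · 395) = √211325 ≈ 459.7 → 460 mm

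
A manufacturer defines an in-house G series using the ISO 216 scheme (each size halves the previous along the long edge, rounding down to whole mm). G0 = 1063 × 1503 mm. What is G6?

132 × 187 mm

G1: ⌊1503/2⌋ × 1063 = 751 × 1063 mm
G2: ⌊1063/2⌋ × 751 = 531 × 751 mm
G3: ⌊751/2⌋ × 531 = 375 × 531 mm
G4: ⌊531/2⌋ × 375 = 265 × 375 mm
G5: ⌊375/2⌋ × 265 = 187 × 265 mm
G6: ⌊265/2⌋ × 187 = 132 × 187 mm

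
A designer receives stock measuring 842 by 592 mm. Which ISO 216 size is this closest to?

A1 (594 × 841 mm)

Aspect ratio 842/592 ≈ 1.422 — close to the ISO √2 ≈ 1.414.
In the A-series (A0 area = 1 m²): A1 = 594 × 841 mm.
Off by 3 mm total — nearest standard size.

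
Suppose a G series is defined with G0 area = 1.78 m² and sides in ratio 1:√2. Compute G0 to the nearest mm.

1122 × 1587 mm

Let the short side be w mm. Then w · w√2 = 1.78 m² = 1,780,000 mm².
w² = 1,780,000/√2, so w ≈ 1121.9 mm; long side = w√2 ≈ 1586.6 mm.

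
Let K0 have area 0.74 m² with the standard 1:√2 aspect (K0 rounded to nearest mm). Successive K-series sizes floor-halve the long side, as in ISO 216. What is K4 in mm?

180 × 255 mm

Let K0's short side be w mm. w · w√2 = 0.74 m² = 740,000 mm², so w ≈ 723.4 mm and w√2 ≈ 1023.0 mm → K0 = 723 × 1023 mm.
K1: ⌊1023/2⌋ × 723 = 511 × 723 mm
K2: ⌊723/2⌋ × 511 = 361 × 511 mm
K3: ⌊511/2⌋ × 361 = 255 × 361 mm
K4: ⌊361/2⌋ × 255 = 180 × 255 mm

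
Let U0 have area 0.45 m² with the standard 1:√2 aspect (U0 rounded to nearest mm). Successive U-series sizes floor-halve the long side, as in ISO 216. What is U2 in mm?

Let U0's short side be w mm. w · w√2 = 0.45 m² = 450,000 mm², so w ≈ 564.1 mm and w√2 ≈ 797.7 mm → U0 = 564 × 798 mm.
U1: ⌊798/2⌋ × 564 = 399 × 564 mm
U2: ⌊564/2⌋ × 399 = 282 × 399 mm

282 × 399 mm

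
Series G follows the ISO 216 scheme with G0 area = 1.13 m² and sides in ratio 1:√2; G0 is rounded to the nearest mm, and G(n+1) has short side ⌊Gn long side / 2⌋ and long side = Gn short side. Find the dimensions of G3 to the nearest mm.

Let G0's short side be w mm. w · w√2 = 1.13 m² = 1,130,000 mm², so w ≈ 893.9 mm and w√2 ≈ 1264.1 mm → G0 = 894 × 1264 mm.
G1: ⌊1264/2⌋ × 894 = 632 × 894 mm
G2: ⌊894/2⌋ × 632 = 447 × 632 mm
G3: ⌊632/2⌋ × 447 = 316 × 447 mm

316 × 447 mm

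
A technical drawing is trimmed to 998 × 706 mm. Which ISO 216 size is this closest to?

B1 (707 × 1000 mm)

Aspect ratio 998/706 ≈ 1.414 — close to the ISO √2 ≈ 1.414.
In the B-series (B0 = 1000 × 1414 mm): B1 = 707 × 1000 mm.
Off by 3 mm total — nearest standard size.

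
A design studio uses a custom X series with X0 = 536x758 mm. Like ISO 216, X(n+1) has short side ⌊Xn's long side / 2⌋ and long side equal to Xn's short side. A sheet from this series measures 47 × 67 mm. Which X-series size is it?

X7

X0: 536 × 758 mm
X1: 379 × 536 mm
X2: 268 × 379 mm
X3: 189 × 268 mm
X4: 134 × 189 mm
X5: 94 × 134 mm
X6: 67 × 94 mm
X7: 47 × 67 mm
X8: 33 × 47 mm
→ matches X7.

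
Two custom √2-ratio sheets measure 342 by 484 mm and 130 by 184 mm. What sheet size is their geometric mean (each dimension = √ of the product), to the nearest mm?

211 × 298 mm

Short side: √(342 · 130) = √44460 ≈ 210.9 → 211 mm
Long side: √(484 · 184) = √89056 ≈ 298.4 → 298 mm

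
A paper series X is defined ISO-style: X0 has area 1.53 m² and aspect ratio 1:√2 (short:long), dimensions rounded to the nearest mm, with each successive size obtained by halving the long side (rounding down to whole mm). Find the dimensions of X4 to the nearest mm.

Let X0's short side be w mm. w · w√2 = 1.53 m² = 1,530,000 mm², so w ≈ 1040.1 mm and w√2 ≈ 1471.0 mm → X0 = 1040 × 1471 mm.
X1: ⌊1471/2⌋ × 1040 = 735 × 1040 mm
X2: ⌊1040/2⌋ × 735 = 520 × 735 mm
X3: ⌊735/2⌋ × 520 = 367 × 520 mm
X4: ⌊520/2⌋ × 367 = 260 × 367 mm

260 × 367 mm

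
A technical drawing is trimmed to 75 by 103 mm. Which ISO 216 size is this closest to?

A7 (74 × 105 mm)

Aspect ratio 103/75 ≈ 1.373 (ISO target is √2 ≈ 1.414).
In the A-series (A0 area = 1 m²): A7 = 74 × 105 mm.
Off by 3 mm total — nearest standard size.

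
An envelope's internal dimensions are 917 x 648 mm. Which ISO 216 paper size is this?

Aspect ratio 917/648 ≈ 1.415 — close to the ISO √2 ≈ 1.414.
In the C-series (envelope sizes, between A and B): C1 = 648 × 917 mm.

C1 (648 × 917 mm)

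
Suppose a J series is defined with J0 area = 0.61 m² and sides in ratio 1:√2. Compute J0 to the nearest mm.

657 × 929 mm

Let the short side be w mm. Then w · w√2 = 0.61 m² = 610,000 mm².
w² = 610,000/√2, so w ≈ 656.8 mm; long side = w√2 ≈ 928.8 mm.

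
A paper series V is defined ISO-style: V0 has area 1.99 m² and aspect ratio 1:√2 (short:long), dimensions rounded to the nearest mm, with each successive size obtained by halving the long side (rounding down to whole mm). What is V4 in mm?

Let V0's short side be w mm. w · w√2 = 1.99 m² = 1,990,000 mm², so w ≈ 1186.2 mm and w√2 ≈ 1677.6 mm → V0 = 1186 × 1678 mm.
V1: ⌊1678/2⌋ × 1186 = 839 × 1186 mm
V2: ⌊1186/2⌋ × 839 = 593 × 839 mm
V3: ⌊839/2⌋ × 593 = 419 × 593 mm
V4: ⌊593/2⌋ × 419 = 296 × 419 mm

296 × 419 mm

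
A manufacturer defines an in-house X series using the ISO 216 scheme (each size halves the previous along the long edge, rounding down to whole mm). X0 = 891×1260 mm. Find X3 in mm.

X1: ⌊1260/2⌋ × 891 = 630 × 891 mm
X2: ⌊891/2⌋ × 630 = 445 × 630 mm
X3: ⌊630/2⌋ × 445 = 315 × 445 mm

315 × 445 mm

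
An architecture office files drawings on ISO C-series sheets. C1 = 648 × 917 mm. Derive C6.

114 × 162 mm

C2: ⌊917/2⌋ × 648 = 458 × 648 mm
C3: ⌊648/2⌋ × 458 = 324 × 458 mm
C4: ⌊458/2⌋ × 324 = 229 × 324 mm
C5: ⌊324/2⌋ × 229 = 162 × 229 mm
C6: ⌊229/2⌋ × 162 = 114 × 162 mm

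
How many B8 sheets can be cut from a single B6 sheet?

Each ISO step halves the sheet: 1 × B6 → 2 × B7 → 4 × B8
From B6 to B8 is 2 halving steps: 2^2 = 4.

4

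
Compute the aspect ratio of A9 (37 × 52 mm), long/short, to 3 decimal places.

1.405

52 / 37 = 1.405
ISO 216 targets √2 ≈ 1.414; the -0.009 deviation is from mm rounding.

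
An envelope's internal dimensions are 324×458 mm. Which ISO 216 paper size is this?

C3 (324 × 458 mm)

Aspect ratio 458/324 ≈ 1.414 — close to the ISO √2 ≈ 1.414.
In the C-series (envelope sizes, between A and B): C3 = 324 × 458 mm.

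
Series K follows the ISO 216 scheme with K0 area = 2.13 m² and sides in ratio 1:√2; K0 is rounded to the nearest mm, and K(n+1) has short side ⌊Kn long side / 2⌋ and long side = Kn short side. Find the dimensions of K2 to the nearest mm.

613 × 868 mm

Let K0's short side be w mm. w · w√2 = 2.13 m² = 2,130,000 mm², so w ≈ 1227.2 mm and w√2 ≈ 1735.6 mm → K0 = 1227 × 1736 mm.
K1: ⌊1736/2⌋ × 1227 = 868 × 1227 mm
K2: ⌊1227/2⌋ × 868 = 613 × 868 mm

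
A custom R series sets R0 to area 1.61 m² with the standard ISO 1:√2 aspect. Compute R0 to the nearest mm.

Let the short side be w mm. Then w · w√2 = 1.61 m² = 1,610,000 mm².
w² = 1,610,000/√2, so w ≈ 1067.0 mm; long side = w√2 ≈ 1508.9 mm.

1067 × 1509 mm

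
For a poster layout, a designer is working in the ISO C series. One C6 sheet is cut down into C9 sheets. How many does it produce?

8

C6 = 114 × 162 mm; C9 = 40 × 57 mm.
Each halving step doubles the count; 3 steps from C6 to C9.
2^3 = 8.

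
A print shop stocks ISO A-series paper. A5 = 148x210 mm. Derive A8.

52 × 74 mm

A6: ⌊210/2⌋ × 148 = 105 × 148 mm
A7: ⌊148/2⌋ × 105 = 74 × 105 mm
A8: ⌊105/2⌋ × 74 = 52 × 74 mm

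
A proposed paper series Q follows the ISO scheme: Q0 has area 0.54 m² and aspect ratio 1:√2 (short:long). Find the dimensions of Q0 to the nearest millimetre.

618 × 874 mm

Let the short side be w mm. Then w · w√2 = 0.54 m² = 540,000 mm².
w² = 540,000/√2, so w ≈ 617.9 mm; long side = w√2 ≈ 873.9 mm.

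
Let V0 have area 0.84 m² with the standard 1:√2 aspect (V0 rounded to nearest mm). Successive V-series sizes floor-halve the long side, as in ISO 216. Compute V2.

Let V0's short side be w mm. w · w√2 = 0.84 m² = 840,000 mm², so w ≈ 770.7 mm and w√2 ≈ 1089.9 mm → V0 = 771 × 1090 mm.
V1: ⌊1090/2⌋ × 771 = 545 × 771 mm
V2: ⌊771/2⌋ × 545 = 385 × 545 mm

385 × 545 mm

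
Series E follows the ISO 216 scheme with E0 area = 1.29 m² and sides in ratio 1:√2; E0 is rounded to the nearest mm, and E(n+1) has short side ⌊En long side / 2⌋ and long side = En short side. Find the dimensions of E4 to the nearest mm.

238 × 337 mm

Let E0's short side be w mm. w · w√2 = 1.29 m² = 1,290,000 mm², so w ≈ 955.1 mm and w√2 ≈ 1350.7 mm → E0 = 955 × 1351 mm.
E1: ⌊1351/2⌋ × 955 = 675 × 955 mm
E2: ⌊955/2⌋ × 675 = 477 × 675 mm
E3: ⌊675/2⌋ × 477 = 337 × 477 mm
E4: ⌊477/2⌋ × 337 = 238 × 337 mm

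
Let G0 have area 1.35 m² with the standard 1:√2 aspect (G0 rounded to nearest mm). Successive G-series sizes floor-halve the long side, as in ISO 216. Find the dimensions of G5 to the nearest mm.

172 × 244 mm

Let G0's short side be w mm. w · w√2 = 1.35 m² = 1,350,000 mm², so w ≈ 977.0 mm and w√2 ≈ 1381.7 mm → G0 = 977 × 1382 mm.
G1: ⌊1382/2⌋ × 977 = 691 × 977 mm
G2: ⌊977/2⌋ × 691 = 488 × 691 mm
G3: ⌊691/2⌋ × 488 = 345 × 488 mm
G4: ⌊488/2⌋ × 345 = 244 × 345 mm
G5: ⌊345/2⌋ × 244 = 172 × 244 mm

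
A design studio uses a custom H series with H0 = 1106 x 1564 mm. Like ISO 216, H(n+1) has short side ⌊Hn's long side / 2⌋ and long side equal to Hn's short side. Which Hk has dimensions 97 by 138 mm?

H7

H0: 1106 × 1564 mm
H1: 782 × 1106 mm
H2: 553 × 782 mm
H3: 391 × 553 mm
H4: 276 × 391 mm
H5: 195 × 276 mm
H6: 138 × 195 mm
H7: 97 × 138 mm
H8: 69 × 97 mm
→ matches H7.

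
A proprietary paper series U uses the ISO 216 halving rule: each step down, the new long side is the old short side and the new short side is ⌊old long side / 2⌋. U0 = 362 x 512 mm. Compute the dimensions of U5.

U1: ⌊512/2⌋ × 362 = 256 × 362 mm
U2: ⌊362/2⌋ × 256 = 181 × 256 mm
U3: ⌊256/2⌋ × 181 = 128 × 181 mm
U4: ⌊181/2⌋ × 128 = 90 × 128 mm
U5: ⌊128/2⌋ × 90 = 64 × 90 mm

64 × 90 mm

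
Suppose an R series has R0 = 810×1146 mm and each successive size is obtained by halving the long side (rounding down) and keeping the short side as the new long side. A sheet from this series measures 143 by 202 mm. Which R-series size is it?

R0: 810 × 1146 mm
R1: 573 × 810 mm
R2: 405 × 573 mm
R3: 286 × 405 mm
R4: 202 × 286 mm
R5: 143 × 202 mm
R6: 101 × 143 mm
→ matches R5.

R5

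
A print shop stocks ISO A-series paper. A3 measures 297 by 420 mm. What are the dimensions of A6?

A4: ⌊420/2⌋ × 297 = 210 × 297 mm
A5: ⌊297/2⌋ × 210 = 148 × 210 mm
A6: ⌊210/2⌋ × 148 = 105 × 148 mm

105 × 148 mm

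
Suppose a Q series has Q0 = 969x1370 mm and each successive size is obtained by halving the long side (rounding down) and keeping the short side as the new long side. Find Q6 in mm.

121 × 171 mm

Q1 = 685 × 969 mm (from Q0 by 1 halving).
Q2: ⌊969/2⌋ × 685 = 484 × 685 mm
Q3: ⌊685/2⌋ × 484 = 342 × 484 mm
Q4: ⌊484/2⌋ × 342 = 242 × 342 mm
Q5: ⌊342/2⌋ × 242 = 171 × 242 mm
Q6: ⌊242/2⌋ × 171 = 121 × 171 mm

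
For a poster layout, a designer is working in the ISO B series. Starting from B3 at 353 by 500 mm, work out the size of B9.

B4: ⌊500/2⌋ × 353 = 250 × 353 mm
B5: ⌊353/2⌋ × 250 = 176 × 250 mm
B6: ⌊250/2⌋ × 176 = 125 × 176 mm
B7: ⌊176/2⌋ × 125 = 88 × 125 mm
B8: ⌊125/2⌋ × 88 = 62 × 88 mm
B9: ⌊88/2⌋ × 62 = 44 × 62 mm

44 × 62 mm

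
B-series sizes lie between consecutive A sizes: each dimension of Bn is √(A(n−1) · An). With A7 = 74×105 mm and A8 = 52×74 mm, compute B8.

62 × 88 mm

Short side: √(74 · 52) = √3848 ≈ 62.0 → 62 mm
Long side: √(105 · 74) = √7770 ≈ 88.1 → 88 mm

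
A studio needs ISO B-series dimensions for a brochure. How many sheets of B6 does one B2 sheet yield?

16

Each ISO step halves the sheet: 1 × B2 → 2 × B3 → 4 × B4 → 8 × B5 → …
From B2 to B6 is 4 halving steps: 2^4 = 16.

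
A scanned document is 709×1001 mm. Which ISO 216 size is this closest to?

B1 (707 × 1000 mm)

Aspect ratio 1001/709 ≈ 1.412 — close to the ISO √2 ≈ 1.414.
In the B-series (B0 = 1000 × 1414 mm): B1 = 707 × 1000 mm.
Off by 3 mm total — nearest standard size.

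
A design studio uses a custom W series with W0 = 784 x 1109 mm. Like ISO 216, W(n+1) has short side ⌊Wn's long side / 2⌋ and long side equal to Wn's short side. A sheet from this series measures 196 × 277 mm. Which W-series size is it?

W0: 784 × 1109 mm
W1: 554 × 784 mm
W2: 392 × 554 mm
W3: 277 × 392 mm
W4: 196 × 277 mm
W5: 138 × 196 mm
→ matches W4.

W4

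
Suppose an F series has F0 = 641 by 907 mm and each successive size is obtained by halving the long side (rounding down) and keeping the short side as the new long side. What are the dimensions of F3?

F1: ⌊907/2⌋ × 641 = 453 × 641 mm
F2: ⌊641/2⌋ × 453 = 320 × 453 mm
F3: ⌊453/2⌋ × 320 = 226 × 320 mm

226 × 320 mm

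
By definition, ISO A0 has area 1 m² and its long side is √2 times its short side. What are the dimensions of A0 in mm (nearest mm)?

841 × 1189 mm

Let the short side be w mm. Then the long side is w√2 and w · w√2 = 10⁶ mm².
w² = 10⁶/√2, so w = 1000 / 2^(1/4) ≈ 840.9 mm; long side = 1000 · 2^(1/4) ≈ 1189.2 mm.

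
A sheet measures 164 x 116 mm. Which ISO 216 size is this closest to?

Aspect ratio 164/116 ≈ 1.414 — close to the ISO √2 ≈ 1.414.
In the C-series (envelope sizes, between A and B): C6 = 114 × 162 mm.
Off by 4 mm total — nearest standard size.

C6 (114 × 162 mm)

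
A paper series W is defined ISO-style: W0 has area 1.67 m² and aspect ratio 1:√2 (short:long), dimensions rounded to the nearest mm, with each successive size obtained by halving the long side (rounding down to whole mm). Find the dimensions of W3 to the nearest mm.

384 × 543 mm

Let W0's short side be w mm. w · w√2 = 1.67 m² = 1,670,000 mm², so w ≈ 1086.7 mm and w√2 ≈ 1536.8 mm → W0 = 1087 × 1537 mm.
W1: ⌊1537/2⌋ × 1087 = 768 × 1087 mm
W2: ⌊1087/2⌋ × 768 = 543 × 768 mm
W3: ⌊768/2⌋ × 543 = 384 × 543 mm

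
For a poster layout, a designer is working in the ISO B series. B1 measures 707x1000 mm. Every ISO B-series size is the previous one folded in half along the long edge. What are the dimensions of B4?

250 × 353 mm

B2: ⌊1000/2⌋ × 707 = 500 × 707 mm
B3: ⌊707/2⌋ × 500 = 353 × 500 mm
B4: ⌊500/2⌋ × 353 = 250 × 353 mm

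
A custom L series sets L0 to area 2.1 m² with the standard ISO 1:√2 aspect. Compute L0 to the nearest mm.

1219 × 1723 mm

Let the short side be w mm. Then w · w√2 = 2.1 m² = 2,100,000 mm².
w² = 2,100,000/√2, so w ≈ 1218.6 mm; long side = w√2 ≈ 1723.3 mm.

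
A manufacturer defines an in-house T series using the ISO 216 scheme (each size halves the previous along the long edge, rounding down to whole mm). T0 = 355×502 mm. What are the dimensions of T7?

31 × 44 mm

T1 = 251 × 355 mm (from T0 by 1 halving).
T2: ⌊355/2⌋ × 251 = 177 × 251 mm
T3: ⌊251/2⌋ × 177 = 125 × 177 mm
T4: ⌊177/2⌋ × 125 = 88 × 125 mm
T5: ⌊125/2⌋ × 88 = 62 × 88 mm
T6: ⌊88/2⌋ × 62 = 44 × 62 mm
T7: ⌊62/2⌋ × 44 = 31 × 44 mm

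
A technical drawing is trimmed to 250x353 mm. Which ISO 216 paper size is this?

B4 (250 × 353 mm)

Aspect ratio 353/250 ≈ 1.412 — close to the ISO √2 ≈ 1.414.
In the B-series (B0 = 1000 × 1414 mm): B4 = 250 × 353 mm.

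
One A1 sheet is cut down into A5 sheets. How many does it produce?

Each ISO step halves the sheet: 1 × A1 → 2 × A2 → 4 × A3 → 8 × A4 → …
From A1 to A5 is 4 halving steps: 2^4 = 16.

16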